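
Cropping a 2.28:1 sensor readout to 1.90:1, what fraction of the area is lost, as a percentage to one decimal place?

1.90:1 is narrower than 2.28:1, so the crop keeps the full height and trims the width.
Area ratio = (1.900)/(2.280) = 83.33%; the remaining 16.67% is cropped out.

16.7%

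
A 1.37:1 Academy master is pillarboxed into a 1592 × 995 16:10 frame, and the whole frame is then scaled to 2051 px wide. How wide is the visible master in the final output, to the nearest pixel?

1756 px

In the 1592×995 frame the master fills the height: width = 995 × 1.370 ≈ 1363.15 px.
The frame scales by 2051/1592 = 1.2883; 1363.15 × 1.2883 ≈ 1756.17 px.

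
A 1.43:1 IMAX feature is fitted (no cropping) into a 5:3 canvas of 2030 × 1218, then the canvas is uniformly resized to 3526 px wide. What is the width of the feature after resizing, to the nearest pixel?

Fitted into 2030×1218, the feature spans the height; its width is 1218 × 1.430 ≈ 1741.74 px.
The frame scales by 3526/2030 = 1.7369; 1741.74 × 1.7369 ≈ 3025.31 px.

3025 px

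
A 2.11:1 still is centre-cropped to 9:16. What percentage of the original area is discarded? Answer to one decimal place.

73.3%

The height stays; only width is cut (since 9:16 is narrower than 2.11:1).
Fraction kept = (0.562)/(2.110) ≈ 26.66%, so 73.34% is lost.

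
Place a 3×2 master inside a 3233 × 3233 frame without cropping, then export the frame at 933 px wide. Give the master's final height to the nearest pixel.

At 3233×3233 the master is width-limited, so height = 3233 × 2/3 ≈ 2155.33 px.
The frame scales by 933/3233 = 0.2886; 2155.33 × 0.2886 ≈ 622.00 px.

622 px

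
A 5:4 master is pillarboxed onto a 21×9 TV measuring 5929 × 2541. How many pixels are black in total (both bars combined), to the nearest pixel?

6994738 pixels

Since 1.250 < 2.333, the master is height-limited.
The master is 2541 × 5/4 ≈ 3176.2500 px wide.
Leftover width: 5929 − 3176.2500 = 2752.7500 px.
That's 2752.7500 × 2541 ≈ 6994738 black pixels.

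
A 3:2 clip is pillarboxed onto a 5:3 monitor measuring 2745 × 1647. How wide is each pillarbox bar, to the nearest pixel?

137 px

3:2 (1.500) < 5:3 (1.667), so the clip fills the height.
The clip is 1647 × 3/2 ≈ 2470.50 px wide.
Leftover width: 2745 − 2470.50 = 274.50 px → 137.25 each side.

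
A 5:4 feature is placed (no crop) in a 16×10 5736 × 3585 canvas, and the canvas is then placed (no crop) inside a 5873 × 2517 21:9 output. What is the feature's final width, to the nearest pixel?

3146 px

5:4 in 5736×3585: fills the height, so the feature is 4481.25 × 3585.00.
Second fit — the 16×10 canvas into 5873×2517 spans the height: 4027.20 × 2517.00 (×0.7021 from 5736×3585).
The feature scales with it: width 4481.25 × 0.7021 ≈ 3146.25.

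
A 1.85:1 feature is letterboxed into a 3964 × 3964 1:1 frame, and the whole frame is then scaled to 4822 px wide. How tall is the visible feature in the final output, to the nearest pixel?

2606 px

Fitted into 3964×3964, the feature spans the width; its height is 3964 / 1.850 ≈ 2142.70 px.
Resizing to 4822 px wide multiplies everything by 1.2164: 2142.70 → 2606.49 px.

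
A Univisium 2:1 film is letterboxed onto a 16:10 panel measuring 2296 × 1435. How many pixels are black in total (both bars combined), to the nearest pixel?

658952 pixels

Since 2.000 > 1.600, the film is width-limited.
That makes the image 1148.0000 px tall (2296 × 1/2).
Black = 1435 − 1148.0000 = 287.0000 px.
Bar area = 287.0000 × 2296 ≈ 658952 px.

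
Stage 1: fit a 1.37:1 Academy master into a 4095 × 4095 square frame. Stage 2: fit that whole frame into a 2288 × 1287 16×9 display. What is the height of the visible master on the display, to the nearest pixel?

1.37:1 Academy in 4095×4095: fills the width, so the master is 4095.00 × 2989.05.
The square canvas is height-limited in 2288×1287, giving 1287.00 × 1287.00; scale factor 0.3143.
So the master's height is 2989.05 × 0.3143 ≈ 939.42.

939 px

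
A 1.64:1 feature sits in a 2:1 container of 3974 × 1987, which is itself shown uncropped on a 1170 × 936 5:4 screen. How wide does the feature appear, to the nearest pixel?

959 px

Inside the 3974×1987 canvas the feature is height-limited at 3258.68 × 1987.00.
Second fit — the 2:1 canvas into 1170×936 spans the width: 1170.00 × 585.00 (×0.2944 from 3974×1987).
Applying the same ×0.2944: 3258.68 → 959.40.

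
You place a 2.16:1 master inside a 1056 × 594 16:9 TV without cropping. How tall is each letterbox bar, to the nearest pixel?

53 px

2.16:1 is wider than 16:9, so it spans the full width.
Content height = 1056 / 2.160 ≈ 488.89 px.
Black = 594 − 488.89 = 105.11 px, or 52.56 per bar.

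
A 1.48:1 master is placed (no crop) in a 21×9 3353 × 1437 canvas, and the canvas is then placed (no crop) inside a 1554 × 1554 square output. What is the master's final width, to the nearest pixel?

First fit — 1.48:1 into 3353×1437 spans the height: 2126.76 × 1437.00.
21×9 in 1554×1554: fills the width, so the intermediate becomes 1554.00 × 666.00 — a scale of ×0.4635.
Applying the same ×0.4635: 2126.76 → 985.68.

986 px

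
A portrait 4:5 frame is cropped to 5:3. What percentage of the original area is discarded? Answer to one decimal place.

52.0%

5:3 is wider than portrait 4:5, so the crop keeps the full width and trims the height.
(0.800)/(1.667) ≈ 0.480 of the area survives, leaving 52.00% discarded.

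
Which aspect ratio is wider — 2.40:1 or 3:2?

2.40:1

2.4 and 3:2 = 1.5; 2.4 > 1.5.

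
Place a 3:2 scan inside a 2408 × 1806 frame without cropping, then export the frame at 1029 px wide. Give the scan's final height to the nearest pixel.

In the 2408×1806 frame the scan fills the width: height = 2408 × 2/3 ≈ 1605.33 px.
The frame scales by 1029/2408 = 0.4273; 1605.33 × 0.4273 ≈ 686.00 px.

686 px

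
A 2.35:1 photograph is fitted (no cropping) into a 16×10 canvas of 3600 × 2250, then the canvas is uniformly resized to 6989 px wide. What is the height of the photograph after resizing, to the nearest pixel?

2974 px

Fitted into 3600×2250, the photograph spans the width; its height is 3600 / 2.350 ≈ 1531.91 px.
Scaling 3600 → 6989 is ×1.9414, so the height becomes 1531.91 × 1.9414 ≈ 2974.04 px.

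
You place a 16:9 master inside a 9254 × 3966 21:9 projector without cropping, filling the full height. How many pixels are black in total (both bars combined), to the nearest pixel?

Content width = 3966 × 16/9 ≈ 7050.6667 px.
9254 − 7050.6667 = 2203.3333 px of bars.
Across the 3966-px span: 2203.3333 × 3966 ≈ 8738420 px.

8738420 pixels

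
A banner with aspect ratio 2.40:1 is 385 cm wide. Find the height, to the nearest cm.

160 cm

385 / 2.400 = 160.42.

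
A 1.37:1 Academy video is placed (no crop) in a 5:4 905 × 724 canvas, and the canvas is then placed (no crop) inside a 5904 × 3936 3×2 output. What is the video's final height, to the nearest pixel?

1.37:1 Academy in 905×724: fills the width, so the video is 905.00 × 660.58.
The 5:4 canvas is height-limited in 5904×3936, giving 4920.00 × 3936.00; scale factor 5.4365.
The video scales with it: height 660.58 × 5.4365 ≈ 3591.24.

3591 px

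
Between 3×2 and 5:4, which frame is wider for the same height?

3×2

3×2 = 1.5 and 5:4 = 1.25; 1.5 > 1.25.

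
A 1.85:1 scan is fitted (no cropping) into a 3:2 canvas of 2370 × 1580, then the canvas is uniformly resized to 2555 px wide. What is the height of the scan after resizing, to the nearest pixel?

1381 px

At 2370×1580 the scan is width-limited, so height = 2370 / 1.850 ≈ 1281.08 px.
Scaling 2370 → 2555 is ×1.0781, so the height becomes 1281.08 × 1.0781 ≈ 1381.08 px.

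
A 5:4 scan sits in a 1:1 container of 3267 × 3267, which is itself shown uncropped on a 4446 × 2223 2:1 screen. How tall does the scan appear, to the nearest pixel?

1778 px

Inside the 3267×3267 canvas the scan is width-limited at 3267.00 × 2613.60.
1:1 in 4446×2223: fills the height, so the intermediate becomes 2223.00 × 2223.00 — a scale of ×0.6804.
Applying the same ×0.6804: 2613.60 → 1778.40.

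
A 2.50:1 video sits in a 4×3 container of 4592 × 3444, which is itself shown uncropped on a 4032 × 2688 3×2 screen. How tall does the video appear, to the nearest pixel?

2.50:1 in 4592×3444: fills the width, so the video is 4592.00 × 1836.80.
Second fit — the 4×3 canvas into 4032×2688 spans the height: 3584.00 × 2688.00 (×0.7805 from 4592×3444).
The video scales with it: height 1836.80 × 0.7805 ≈ 1433.60.

1434 px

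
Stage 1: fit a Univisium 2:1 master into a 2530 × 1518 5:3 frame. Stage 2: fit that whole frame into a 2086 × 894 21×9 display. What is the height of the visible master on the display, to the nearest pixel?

Inside the 2530×1518 canvas the master is width-limited at 2530.00 × 1265.00.
5:3 in 2086×894: fills the height, so the intermediate becomes 1490.00 × 894.00 — a scale of ×0.5889.
The master scales with it: height 1265.00 × 0.5889 ≈ 745.00.

745 px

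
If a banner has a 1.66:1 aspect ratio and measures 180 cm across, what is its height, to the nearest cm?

108 cm

At 1.66:1, 180 / 1.660 ≈ 108.43.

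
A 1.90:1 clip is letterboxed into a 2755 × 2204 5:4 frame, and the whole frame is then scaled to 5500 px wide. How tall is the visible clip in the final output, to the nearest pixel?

At 2755×2204 the clip is width-limited, so height = 2755 / 1.900 ≈ 1450.00 px.
Resizing to 5500 px wide multiplies everything by 1.9964: 1450.00 → 2894.74 px.

2895 px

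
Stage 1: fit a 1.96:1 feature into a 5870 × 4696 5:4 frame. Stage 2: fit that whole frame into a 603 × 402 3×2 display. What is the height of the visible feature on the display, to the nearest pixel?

256 px

1.96:1 in 5870×4696: fills the width, so the feature is 5870.00 × 2994.90.
Second fit — the 5:4 canvas into 603×402 spans the height: 502.50 × 402.00 (×0.0856 from 5870×4696).
So the feature's height is 2994.90 × 0.0856 ≈ 256.38.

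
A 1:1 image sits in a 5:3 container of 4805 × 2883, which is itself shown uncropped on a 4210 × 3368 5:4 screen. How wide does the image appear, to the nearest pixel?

2526 px

1:1 in 4805×2883: fills the height, so the image is 2883.00 × 2883.00.
The 5:3 canvas is width-limited in 4210×3368, giving 4210.00 × 2526.00; scale factor 0.8762.
Applying the same ×0.8762: 2883.00 → 2526.00.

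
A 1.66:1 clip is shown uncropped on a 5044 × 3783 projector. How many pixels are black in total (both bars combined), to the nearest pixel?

Since 1.660 > 1.333, the clip is width-limited.
The clip is 5044 / 1.660 ≈ 3038.5542 px tall.
Black = 3783 − 3038.5542 = 744.4458 px.
Bar area = 744.4458 × 5044 ≈ 3754985 px.

3754985 pixels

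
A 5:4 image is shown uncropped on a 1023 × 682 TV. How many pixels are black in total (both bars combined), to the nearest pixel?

116281 pixels

Since 1.250 < 1.500, the image is height-limited.
The image is 682 × 5/4 ≈ 852.5000 px wide.
Black = 1023 − 852.5000 = 170.5000 px.
Across the 682-px span: 170.5000 × 682 ≈ 116281 px.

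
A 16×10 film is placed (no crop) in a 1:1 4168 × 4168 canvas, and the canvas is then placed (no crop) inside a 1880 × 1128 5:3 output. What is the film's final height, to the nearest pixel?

705 px

First fit — 16×10 into 4168×4168 spans the width: 4168.00 × 2605.00.
1:1 in 1880×1128: fills the height, so the intermediate becomes 1128.00 × 1128.00 — a scale of ×0.2706.
So the film's height is 2605.00 × 0.2706 ≈ 705.00.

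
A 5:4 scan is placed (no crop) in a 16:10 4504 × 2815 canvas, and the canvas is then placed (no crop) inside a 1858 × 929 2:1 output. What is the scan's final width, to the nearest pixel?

5:4 in 4504×2815: fills the height, so the scan is 3518.75 × 2815.00.
Second fit — the 16:10 canvas into 1858×929 spans the height: 1486.40 × 929.00 (×0.3300 from 4504×2815).
Applying the same ×0.3300: 3518.75 → 1161.25.

1161 px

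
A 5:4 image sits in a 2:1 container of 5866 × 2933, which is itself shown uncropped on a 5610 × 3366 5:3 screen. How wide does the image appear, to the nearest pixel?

3506 px

Inside the 5866×2933 canvas the image is height-limited at 3666.25 × 2933.00.
Second fit — the 2:1 canvas into 5610×3366 spans the width: 5610.00 × 2805.00 (×0.9564 from 5866×2933).
So the image's width is 3666.25 × 0.9564 ≈ 3506.25.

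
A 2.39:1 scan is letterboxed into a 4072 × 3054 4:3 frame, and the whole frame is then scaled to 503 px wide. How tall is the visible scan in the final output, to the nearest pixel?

210 px

Fitted into 4072×3054, the scan spans the width; its height is 4072 / 2.390 ≈ 1703.77 px.
Scaling 4072 → 503 is ×0.1235, so the height becomes 1703.77 × 0.1235 ≈ 210.46 px.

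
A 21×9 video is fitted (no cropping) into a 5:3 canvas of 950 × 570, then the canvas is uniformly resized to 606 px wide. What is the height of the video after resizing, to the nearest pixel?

In the 950×570 frame the video fills the width: height = 950 × 9/21 ≈ 407.14 px.
The frame scales by 606/950 = 0.6379; 407.14 × 0.6379 ≈ 259.71 px.

260 px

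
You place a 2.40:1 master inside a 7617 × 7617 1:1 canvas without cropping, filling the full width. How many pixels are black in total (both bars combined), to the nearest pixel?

The master is 7617 / 2.400 ≈ 3173.7500 px tall.
Black = 7617 − 3173.7500 = 4443.2500 px.
Bar area = 4443.2500 × 7617 ≈ 33844235 px.

33844235 pixels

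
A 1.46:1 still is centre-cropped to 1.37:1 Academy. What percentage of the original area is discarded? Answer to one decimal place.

The height stays; only width is cut (since 1.37:1 Academy is narrower than 1.46:1).
Area ratio = (1.370)/(1.460) = 93.84%; the remaining 6.16% is cropped out.

6.2%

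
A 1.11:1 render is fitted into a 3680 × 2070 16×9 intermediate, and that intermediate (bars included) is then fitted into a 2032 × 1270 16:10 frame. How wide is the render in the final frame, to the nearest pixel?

1269 px

Inside the 3680×2070 canvas the render is height-limited at 2297.70 × 2070.00.
The 16×9 canvas is width-limited in 2032×1270, giving 2032.00 × 1143.00; scale factor 0.5522.
Applying the same ×0.5522: 2297.70 → 1268.73.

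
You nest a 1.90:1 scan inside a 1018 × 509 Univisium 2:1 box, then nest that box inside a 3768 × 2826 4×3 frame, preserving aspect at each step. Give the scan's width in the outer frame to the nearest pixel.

1.90:1 in 1018×509: fills the height, so the scan is 967.10 × 509.00.
The Univisium 2:1 canvas is width-limited in 3768×2826, giving 3768.00 × 1884.00; scale factor 3.7014.
So the scan's width is 967.10 × 3.7014 ≈ 3579.60.

3580 px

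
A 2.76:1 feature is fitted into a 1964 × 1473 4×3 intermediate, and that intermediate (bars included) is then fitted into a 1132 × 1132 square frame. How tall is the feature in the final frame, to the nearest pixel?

410 px

Inside the 1964×1473 canvas the feature is width-limited at 1964.00 × 711.59.
Second fit — the 4×3 canvas into 1132×1132 spans the width: 1132.00 × 849.00 (×0.5764 from 1964×1473).
Applying the same ×0.5764: 711.59 → 410.14.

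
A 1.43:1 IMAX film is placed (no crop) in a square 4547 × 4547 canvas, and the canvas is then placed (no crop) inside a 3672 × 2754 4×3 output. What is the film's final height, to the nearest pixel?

1926 px

First fit — 1.43:1 IMAX into 4547×4547 spans the width: 4547.00 × 3179.72.
The square canvas is height-limited in 3672×2754, giving 2754.00 × 2754.00; scale factor 0.6057.
The film scales with it: height 3179.72 × 0.6057 ≈ 1925.87.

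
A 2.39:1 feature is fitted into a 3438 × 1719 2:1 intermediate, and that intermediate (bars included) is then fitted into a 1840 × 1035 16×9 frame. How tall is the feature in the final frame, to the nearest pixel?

First fit — 2.39:1 into 3438×1719 spans the width: 3438.00 × 1438.49.
Second fit — the 2:1 canvas into 1840×1035 spans the width: 1840.00 × 920.00 (×0.5352 from 3438×1719).
The feature scales with it: height 1438.49 × 0.5352 ≈ 769.87.

770 px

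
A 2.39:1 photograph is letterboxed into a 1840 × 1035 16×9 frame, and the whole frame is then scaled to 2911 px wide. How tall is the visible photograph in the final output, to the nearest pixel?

At 1840×1035 the photograph is width-limited, so height = 1840 / 2.390 ≈ 769.87 px.
Scaling 1840 → 2911 is ×1.5821, so the height becomes 769.87 × 1.5821 ≈ 1217.99 px.

1218 px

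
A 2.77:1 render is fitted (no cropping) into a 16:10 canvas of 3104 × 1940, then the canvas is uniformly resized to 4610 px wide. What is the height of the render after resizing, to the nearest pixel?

1664 px

In the 3104×1940 frame the render fills the width: height = 3104 / 2.770 ≈ 1120.58 px.
Scaling 3104 → 4610 is ×1.4852, so the height becomes 1120.58 × 1.4852 ≈ 1664.26 px.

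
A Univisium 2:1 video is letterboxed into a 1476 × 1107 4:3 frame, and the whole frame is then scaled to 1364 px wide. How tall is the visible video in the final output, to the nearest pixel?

682 px

In the 1476×1107 frame the video fills the width: height = 1476 × 1/2 ≈ 738.00 px.
Resizing to 1364 px wide multiplies everything by 0.9241: 738.00 → 682.00 px.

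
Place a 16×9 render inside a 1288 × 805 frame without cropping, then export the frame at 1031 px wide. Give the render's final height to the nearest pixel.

580 px

Fitted into 1288×805, the render spans the width; its height is 1288 × 9/16 ≈ 724.50 px.
Scaling 1288 → 1031 is ×0.8005, so the height becomes 724.50 × 0.8005 ≈ 579.94 px.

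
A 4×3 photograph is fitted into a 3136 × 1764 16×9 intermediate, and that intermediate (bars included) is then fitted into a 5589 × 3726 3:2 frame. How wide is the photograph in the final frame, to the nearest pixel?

4192 px

4×3 in 3136×1764: fills the height, so the photograph is 2352.00 × 1764.00.
The 16×9 canvas is width-limited in 5589×3726, giving 5589.00 × 3143.81; scale factor 1.7822.
Applying the same ×1.7822: 2352.00 → 4191.75.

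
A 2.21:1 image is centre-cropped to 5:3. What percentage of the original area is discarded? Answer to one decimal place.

5:3 is narrower than 2.21:1, so the crop keeps the full height and trims the width.
Area ratio = (1.667)/(2.210) = 75.41%; the remaining 24.59% is cropped out.

24.6%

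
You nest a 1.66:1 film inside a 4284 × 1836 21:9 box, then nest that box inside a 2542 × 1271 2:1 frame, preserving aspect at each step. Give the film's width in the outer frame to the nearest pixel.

1808 px

Inside the 4284×1836 canvas the film is height-limited at 3047.76 × 1836.00.
Second fit — the 21:9 canvas into 2542×1271 spans the width: 2542.00 × 1089.43 (×0.5934 from 4284×1836).
Applying the same ×0.5934: 3047.76 → 1808.45.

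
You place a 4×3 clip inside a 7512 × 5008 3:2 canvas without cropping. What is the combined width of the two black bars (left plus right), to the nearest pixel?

835 px

Since 1.333 < 1.500, the clip is height-limited.
Content width = 5008 × 4/3 ≈ 6677.33 px.
Black = 7512 − 6677.33 = 834.67 px.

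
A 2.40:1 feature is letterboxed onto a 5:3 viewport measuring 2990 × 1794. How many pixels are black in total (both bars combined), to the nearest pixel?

Since 2.400 > 1.667, the feature is width-limited.
The feature is 2990 / 2.400 ≈ 1245.8333 px tall.
Black = 1794 − 1245.8333 = 548.1667 px.
Across the 2990-px span: 548.1667 × 2990 ≈ 1639018 px.

1639018 pixels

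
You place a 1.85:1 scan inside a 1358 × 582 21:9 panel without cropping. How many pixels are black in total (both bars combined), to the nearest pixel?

163717 pixels

Since 1.850 < 2.333, the scan is height-limited.
That makes the image 1076.7000 px wide (582 × 1.850).
Black = 1358 − 1076.7000 = 281.3000 px.
Bar area = 281.3000 × 582 ≈ 163717 px.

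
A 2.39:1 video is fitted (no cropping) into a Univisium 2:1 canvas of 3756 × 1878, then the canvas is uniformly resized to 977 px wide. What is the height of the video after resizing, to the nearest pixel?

At 3756×1878 the video is width-limited, so height = 3756 / 2.390 ≈ 1571.55 px.
Scaling 3756 → 977 is ×0.2601, so the height becomes 1571.55 × 0.2601 ≈ 408.79 px.

409 px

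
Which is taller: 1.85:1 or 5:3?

1.85 and 5:3 = 1.667; 1.85 > 1.667. The smaller width-to-height ratio is the taller frame.

5:3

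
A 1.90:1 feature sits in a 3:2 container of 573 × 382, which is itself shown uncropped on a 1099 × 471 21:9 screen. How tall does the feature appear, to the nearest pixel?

372 px

Inside the 573×382 canvas the feature is width-limited at 573.00 × 301.58.
3:2 in 1099×471: fills the height, so the intermediate becomes 706.50 × 471.00 — a scale of ×1.2330.
Applying the same ×1.2330: 301.58 → 371.84.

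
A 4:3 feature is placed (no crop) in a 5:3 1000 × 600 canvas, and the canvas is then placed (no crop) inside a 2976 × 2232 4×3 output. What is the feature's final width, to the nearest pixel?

First fit — 4:3 into 1000×600 spans the height: 800.00 × 600.00.
Second fit — the 5:3 canvas into 2976×2232 spans the width: 2976.00 × 1785.60 (×2.9760 from 1000×600).
So the feature's width is 800.00 × 2.9760 ≈ 2380.80.

2381 px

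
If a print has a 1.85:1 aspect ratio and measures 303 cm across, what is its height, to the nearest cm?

At 1.85:1, 303 / 1.850 ≈ 163.78.

164 cm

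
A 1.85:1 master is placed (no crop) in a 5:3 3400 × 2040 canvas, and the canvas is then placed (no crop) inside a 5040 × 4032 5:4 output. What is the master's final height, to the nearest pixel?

Inside the 3400×2040 canvas the master is width-limited at 3400.00 × 1837.84.
Second fit — the 5:3 canvas into 5040×4032 spans the width: 5040.00 × 3024.00 (×1.4824 from 3400×2040).
So the master's height is 1837.84 × 1.4824 ≈ 2724.32.

2724 px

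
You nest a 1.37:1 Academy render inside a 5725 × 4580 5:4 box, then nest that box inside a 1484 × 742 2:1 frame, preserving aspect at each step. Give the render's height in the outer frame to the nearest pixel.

1.37:1 Academy in 5725×4580: fills the width, so the render is 5725.00 × 4178.83.
Second fit — the 5:4 canvas into 1484×742 spans the height: 927.50 × 742.00 (×0.1620 from 5725×4580).
So the render's height is 4178.83 × 0.1620 ≈ 677.01.

677 px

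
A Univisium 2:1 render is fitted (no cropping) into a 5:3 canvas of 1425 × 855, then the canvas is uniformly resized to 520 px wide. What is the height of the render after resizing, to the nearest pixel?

In the 1425×855 frame the render fills the width: height = 1425 × 1/2 ≈ 712.50 px.
Scaling 1425 → 520 is ×0.3649, so the height becomes 712.50 × 0.3649 ≈ 260.00 px.

260 px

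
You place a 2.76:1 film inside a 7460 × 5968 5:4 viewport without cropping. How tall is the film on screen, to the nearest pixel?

2703 px

Since 2.760 > 1.250, the film is width-limited.
The film is 7460 / 2.760 ≈ 2702.90 px tall.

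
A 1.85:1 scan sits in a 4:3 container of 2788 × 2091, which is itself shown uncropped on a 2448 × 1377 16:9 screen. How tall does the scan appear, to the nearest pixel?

992 px

First fit — 1.85:1 into 2788×2091 spans the width: 2788.00 × 1507.03.
4:3 in 2448×1377: fills the height, so the intermediate becomes 1836.00 × 1377.00 — a scale of ×0.6585.
Applying the same ×0.6585: 1507.03 → 992.43.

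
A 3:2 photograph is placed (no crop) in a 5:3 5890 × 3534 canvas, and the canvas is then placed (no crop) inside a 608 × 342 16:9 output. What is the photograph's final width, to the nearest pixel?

First fit — 3:2 into 5890×3534 spans the height: 5301.00 × 3534.00.
5:3 in 608×342: fills the height, so the intermediate becomes 570.00 × 342.00 — a scale of ×0.0968.
So the photograph's width is 5301.00 × 0.0968 ≈ 513.00.

513 px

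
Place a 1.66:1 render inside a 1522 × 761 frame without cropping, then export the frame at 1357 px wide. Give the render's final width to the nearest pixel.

1126 px

At 1522×761 the render is height-limited, so width = 761 × 1.660 ≈ 1263.26 px.
Scaling 1522 → 1357 is ×0.8916, so the width becomes 1263.26 × 0.8916 ≈ 1126.31 px.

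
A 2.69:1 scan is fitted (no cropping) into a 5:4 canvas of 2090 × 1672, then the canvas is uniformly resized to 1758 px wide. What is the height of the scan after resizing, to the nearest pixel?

654 px

At 2090×1672 the scan is width-limited, so height = 2090 / 2.690 ≈ 776.95 px.
Scaling 2090 → 1758 is ×0.8411, so the height becomes 776.95 × 0.8411 ≈ 653.53 px.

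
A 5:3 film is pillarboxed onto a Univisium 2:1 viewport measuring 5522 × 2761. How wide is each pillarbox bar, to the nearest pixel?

460 px

Since 1.667 < 2.000, the film is height-limited.
Content width = 2761 × 5/3 ≈ 4601.67 px.
5522 − 4601.67 = 920.33 px of bars (460.17 each).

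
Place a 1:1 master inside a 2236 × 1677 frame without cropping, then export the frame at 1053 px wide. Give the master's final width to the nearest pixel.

790 px

At 2236×1677 the master is height-limited, so width = 1677 × 1/1 ≈ 1677.00 px.
Resizing to 1053 px wide multiplies everything by 0.4709: 1677.00 → 789.75 px.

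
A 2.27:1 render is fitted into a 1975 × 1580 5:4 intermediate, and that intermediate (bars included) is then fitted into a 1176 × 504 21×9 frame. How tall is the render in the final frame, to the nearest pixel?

Inside the 1975×1580 canvas the render is width-limited at 1975.00 × 870.04.
Second fit — the 5:4 canvas into 1176×504 spans the height: 630.00 × 504.00 (×0.3190 from 1975×1580).
The render scales with it: height 870.04 × 0.3190 ≈ 277.53.

278 px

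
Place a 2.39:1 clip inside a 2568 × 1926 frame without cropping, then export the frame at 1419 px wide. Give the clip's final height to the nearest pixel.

594 px

At 2568×1926 the clip is width-limited, so height = 2568 / 2.390 ≈ 1074.48 px.
Resizing to 1419 px wide multiplies everything by 0.5526: 1074.48 → 593.72 px.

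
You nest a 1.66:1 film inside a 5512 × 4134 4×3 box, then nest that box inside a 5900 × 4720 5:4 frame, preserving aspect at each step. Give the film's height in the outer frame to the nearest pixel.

3554 px

1.66:1 in 5512×4134: fills the width, so the film is 5512.00 × 3320.48.
Second fit — the 4×3 canvas into 5900×4720 spans the width: 5900.00 × 4425.00 (×1.0704 from 5512×4134).
The film scales with it: height 3320.48 × 1.0704 ≈ 3554.22.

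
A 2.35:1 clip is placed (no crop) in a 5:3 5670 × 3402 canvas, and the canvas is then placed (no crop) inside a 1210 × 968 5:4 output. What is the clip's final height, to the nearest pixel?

Inside the 5670×3402 canvas the clip is width-limited at 5670.00 × 2412.77.
Second fit — the 5:3 canvas into 1210×968 spans the width: 1210.00 × 726.00 (×0.2134 from 5670×3402).
So the clip's height is 2412.77 × 0.2134 ≈ 514.89.

515 px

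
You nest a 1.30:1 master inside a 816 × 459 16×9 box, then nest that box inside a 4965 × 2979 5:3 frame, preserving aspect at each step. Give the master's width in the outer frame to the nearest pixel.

Inside the 816×459 canvas the master is height-limited at 596.70 × 459.00.
Second fit — the 16×9 canvas into 4965×2979 spans the width: 4965.00 × 2792.81 (×6.0846 from 816×459).
The master scales with it: width 596.70 × 6.0846 ≈ 3630.66.

3631 px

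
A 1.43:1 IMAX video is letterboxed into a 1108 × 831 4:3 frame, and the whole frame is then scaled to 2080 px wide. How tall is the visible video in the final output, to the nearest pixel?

At 1108×831 the video is width-limited, so height = 1108 / 1.430 ≈ 774.83 px.
Scaling 1108 → 2080 is ×1.8773, so the height becomes 774.83 × 1.8773 ≈ 1454.55 px.

1455 px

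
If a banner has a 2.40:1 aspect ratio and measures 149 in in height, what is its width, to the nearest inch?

358 in

At 2.40:1, 149 × 2.400 ≈ 357.60.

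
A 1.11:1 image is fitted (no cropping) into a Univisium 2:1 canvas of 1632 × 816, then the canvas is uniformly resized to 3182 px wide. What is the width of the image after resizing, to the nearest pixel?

Fitted into 1632×816, the image spans the height; its width is 816 × 1.110 ≈ 905.76 px.
The frame scales by 3182/1632 = 1.9498; 905.76 × 1.9498 ≈ 1766.01 px.

1766 px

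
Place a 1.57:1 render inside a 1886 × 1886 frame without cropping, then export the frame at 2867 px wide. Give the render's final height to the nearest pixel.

In the 1886×1886 frame the render fills the width: height = 1886 / 1.570 ≈ 1201.27 px.
Scaling 1886 → 2867 is ×1.5201, so the height becomes 1201.27 × 1.5201 ≈ 1826.11 px.

1826 px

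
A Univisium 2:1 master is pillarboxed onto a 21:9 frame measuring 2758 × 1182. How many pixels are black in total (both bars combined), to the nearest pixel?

Univisium 2:1 (2.000) < 21:9 (2.333), so the master fills the height.
Content width = 1182 × 2/1 ≈ 2364.0000 px.
Black = 2758 − 2364.0000 = 394.0000 px.
Across the 1182-px span: 394.0000 × 1182 ≈ 465708 px.

465708 pixels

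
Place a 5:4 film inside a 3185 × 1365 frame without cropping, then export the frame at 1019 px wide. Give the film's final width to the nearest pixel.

546 px

In the 3185×1365 frame the film fills the height: width = 1365 × 5/4 ≈ 1706.25 px.
Resizing to 1019 px wide multiplies everything by 0.3199: 1706.25 → 545.89 px.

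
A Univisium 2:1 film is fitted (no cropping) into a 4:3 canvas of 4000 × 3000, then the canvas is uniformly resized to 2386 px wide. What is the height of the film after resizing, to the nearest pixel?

1193 px

Fitted into 4000×3000, the film spans the width; its height is 4000 × 1/2 ≈ 2000.00 px.
The frame scales by 2386/4000 = 0.5965; 2000.00 × 0.5965 ≈ 1193.00 px.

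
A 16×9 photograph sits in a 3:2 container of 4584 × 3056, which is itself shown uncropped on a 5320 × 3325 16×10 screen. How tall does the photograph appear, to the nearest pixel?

First fit — 16×9 into 4584×3056 spans the width: 4584.00 × 2578.50.
The 3:2 canvas is height-limited in 5320×3325, giving 4987.50 × 3325.00; scale factor 1.0880.
Applying the same ×1.0880: 2578.50 → 2805.47.

2805 px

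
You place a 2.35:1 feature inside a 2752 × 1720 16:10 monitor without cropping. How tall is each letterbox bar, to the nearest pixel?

2.35:1 (2.350) > 16:10 (1.600), so the feature fills the width.
That makes the image 1171.06 px tall (2752 / 2.350).
Leftover height: 1720 − 1171.06 = 548.94 px → 274.47 each side.

274 px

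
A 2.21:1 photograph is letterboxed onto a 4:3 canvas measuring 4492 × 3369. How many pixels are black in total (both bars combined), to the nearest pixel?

6003202 pixels

Since 2.210 > 1.333, the photograph is width-limited.
That makes the image 2032.5792 px tall (4492 / 2.210).
Black = 3369 − 2032.5792 = 1336.4208 px.
That's 1336.4208 × 4492 ≈ 6003202 black pixels.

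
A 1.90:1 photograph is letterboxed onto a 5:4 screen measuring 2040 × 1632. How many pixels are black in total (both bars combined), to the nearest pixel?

1.90:1 (1.900) > 5:4 (1.250), so the photograph fills the width.
That makes the image 1073.6842 px tall (2040 / 1.900).
1632 − 1073.6842 = 558.3158 px of bars.
That's 558.3158 × 2040 ≈ 1138964 black pixels.

1138964 pixels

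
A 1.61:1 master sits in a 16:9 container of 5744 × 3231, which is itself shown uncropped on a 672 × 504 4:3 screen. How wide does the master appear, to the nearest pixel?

609 px

1.61:1 in 5744×3231: fills the height, so the master is 5201.91 × 3231.00.
Second fit — the 16:9 canvas into 672×504 spans the width: 672.00 × 378.00 (×0.1170 from 5744×3231).
So the master's width is 5201.91 × 0.1170 ≈ 608.58.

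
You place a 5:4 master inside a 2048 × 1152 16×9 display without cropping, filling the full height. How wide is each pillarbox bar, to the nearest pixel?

That makes the image 1440.00 px wide (1152 × 5/4).
Black = 2048 − 1440.00 = 608.00 px, or 304.00 per bar.

304 px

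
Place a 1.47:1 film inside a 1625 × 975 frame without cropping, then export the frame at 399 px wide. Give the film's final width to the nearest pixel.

352 px

In the 1625×975 frame the film fills the height: width = 975 × 1.470 ≈ 1433.25 px.
Resizing to 399 px wide multiplies everything by 0.2455: 1433.25 → 351.92 px.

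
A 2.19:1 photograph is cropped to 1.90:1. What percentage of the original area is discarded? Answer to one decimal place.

Going from 2.19:1 to 1.90:1 means cutting width while keeping height.
Fraction kept = (1.900)/(2.190) ≈ 86.76%, so 13.24% is lost.

13.2%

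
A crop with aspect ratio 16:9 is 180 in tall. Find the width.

320 in

At 16:9, 180·16/9 ≈ 320.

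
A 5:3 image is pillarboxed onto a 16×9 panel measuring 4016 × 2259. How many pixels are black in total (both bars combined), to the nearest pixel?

567009 pixels

Since 1.667 < 1.778, the image is height-limited.
Content width = 2259 × 5/3 ≈ 3765.0000 px.
4016 − 3765.0000 = 251.0000 px of bars.
That's 251.0000 × 2259 ≈ 567009 black pixels.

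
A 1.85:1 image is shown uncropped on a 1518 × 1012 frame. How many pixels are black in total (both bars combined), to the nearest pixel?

1.85:1 is wider than 3×2, so it spans the full width.
The image is 1518 / 1.850 ≈ 820.5405 px tall.
Leftover height: 1012 − 820.5405 = 191.4595 px.
Bar area = 191.4595 × 1518 ≈ 290635 px.

290635 pixels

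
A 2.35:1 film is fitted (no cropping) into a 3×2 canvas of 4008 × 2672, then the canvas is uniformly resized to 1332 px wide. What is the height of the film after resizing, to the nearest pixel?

At 4008×2672 the film is width-limited, so height = 4008 / 2.350 ≈ 1705.53 px.
The frame scales by 1332/4008 = 0.3323; 1705.53 × 0.3323 ≈ 566.81 px.

567 px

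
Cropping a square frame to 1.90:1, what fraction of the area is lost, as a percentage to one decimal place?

47.4%

1.90:1 is wider than square, so the crop keeps the full width and trims the height.
Area ratio = (1.000)/(1.900) = 52.63%; the remaining 47.37% is cropped out.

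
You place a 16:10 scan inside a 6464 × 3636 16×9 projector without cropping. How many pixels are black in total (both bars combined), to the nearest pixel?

2350310 pixels

16:10 (1.600) < 16×9 (1.778), so the scan fills the height.
The scan is 3636 × 16/10 ≈ 5817.6000 px wide.
Leftover width: 6464 − 5817.6000 = 646.4000 px.
That's 646.4000 × 3636 ≈ 2350310 black pixels.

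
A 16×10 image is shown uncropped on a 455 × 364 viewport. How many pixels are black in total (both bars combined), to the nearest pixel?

16×10 (1.600) > 5:4 (1.250), so the image fills the width.
The image is 455 × 10/16 ≈ 284.3750 px tall.
Leftover height: 364 − 284.3750 = 79.6250 px.
Bar area = 79.6250 × 455 ≈ 36229 px.

36229 pixels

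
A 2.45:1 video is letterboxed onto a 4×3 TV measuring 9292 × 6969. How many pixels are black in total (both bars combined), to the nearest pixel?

2.45:1 is wider than 4×3, so it spans the full width.
Content height = 9292 / 2.450 ≈ 3792.6531 px.
Leftover height: 6969 − 3792.6531 = 3176.3469 px.
That's 3176.3469 × 9292 ≈ 29514616 black pixels.

29514616 pixels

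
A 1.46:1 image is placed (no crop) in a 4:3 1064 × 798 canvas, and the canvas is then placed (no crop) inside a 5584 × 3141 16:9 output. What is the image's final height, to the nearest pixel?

First fit — 1.46:1 into 1064×798 spans the width: 1064.00 × 728.77.
The 4:3 canvas is height-limited in 5584×3141, giving 4188.00 × 3141.00; scale factor 3.9361.
So the image's height is 728.77 × 3.9361 ≈ 2868.49.

2868 px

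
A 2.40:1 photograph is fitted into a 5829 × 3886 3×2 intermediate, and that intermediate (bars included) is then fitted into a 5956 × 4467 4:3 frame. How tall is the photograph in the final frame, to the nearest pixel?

Inside the 5829×3886 canvas the photograph is width-limited at 5829.00 × 2428.75.
The 3×2 canvas is width-limited in 5956×4467, giving 5956.00 × 3970.67; scale factor 1.0218.
Applying the same ×1.0218: 2428.75 → 2481.67.

2482 px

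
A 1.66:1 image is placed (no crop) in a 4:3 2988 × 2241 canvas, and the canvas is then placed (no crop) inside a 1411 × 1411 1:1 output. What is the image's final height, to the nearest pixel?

850 px

First fit — 1.66:1 into 2988×2241 spans the width: 2988.00 × 1800.00.
4:3 in 1411×1411: fills the width, so the intermediate becomes 1411.00 × 1058.25 — a scale of ×0.4722.
So the image's height is 1800.00 × 0.4722 ≈ 850.00.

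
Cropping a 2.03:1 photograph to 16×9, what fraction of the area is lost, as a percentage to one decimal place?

The height stays; only width is cut (since 16×9 is narrower than 2.03:1).
(1.778)/(2.030) ≈ 0.876 of the area survives, leaving 12.42% discarded.

12.4%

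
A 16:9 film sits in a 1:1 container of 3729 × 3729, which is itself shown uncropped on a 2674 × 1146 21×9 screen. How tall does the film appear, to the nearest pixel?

645 px

Inside the 3729×3729 canvas the film is width-limited at 3729.00 × 2097.56.
Second fit — the 1:1 canvas into 2674×1146 spans the height: 1146.00 × 1146.00 (×0.3073 from 3729×3729).
Applying the same ×0.3073: 2097.56 → 644.62.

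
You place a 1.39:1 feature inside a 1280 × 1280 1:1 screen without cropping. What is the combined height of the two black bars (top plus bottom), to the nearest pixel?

359 px

1.39:1 is wider than 1:1, so it spans the full width.
That makes the image 920.86 px tall (1280 / 1.390).
1280 − 920.86 = 359.14 px of bars.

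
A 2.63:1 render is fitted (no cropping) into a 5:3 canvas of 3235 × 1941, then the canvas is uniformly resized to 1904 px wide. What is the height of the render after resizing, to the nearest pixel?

Fitted into 3235×1941, the render spans the width; its height is 3235 / 2.630 ≈ 1230.04 px.
Resizing to 1904 px wide multiplies everything by 0.5886: 1230.04 → 723.95 px.

724 px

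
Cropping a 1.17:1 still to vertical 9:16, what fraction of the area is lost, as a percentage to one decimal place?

51.9%

Going from 1.17:1 to vertical 9:16 means cutting width while keeping height.
Fraction kept = (0.562)/(1.170) ≈ 48.08%, so 51.92% is lost.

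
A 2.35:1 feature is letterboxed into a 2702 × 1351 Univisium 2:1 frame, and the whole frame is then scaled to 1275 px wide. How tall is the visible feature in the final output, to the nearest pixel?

543 px

In the 2702×1351 frame the feature fills the width: height = 2702 / 2.350 ≈ 1149.79 px.
Resizing to 1275 px wide multiplies everything by 0.4719: 1149.79 → 542.55 px.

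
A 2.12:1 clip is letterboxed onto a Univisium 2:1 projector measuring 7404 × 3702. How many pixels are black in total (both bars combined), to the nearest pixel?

1551487 pixels

Since 2.120 > 2.000, the clip is width-limited.
That makes the image 3492.4528 px tall (7404 / 2.120).
Black = 3702 − 3492.4528 = 209.5472 px.
That's 209.5472 × 7404 ≈ 1551487 black pixels.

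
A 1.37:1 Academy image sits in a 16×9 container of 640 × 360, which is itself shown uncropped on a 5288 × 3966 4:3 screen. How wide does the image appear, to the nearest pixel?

First fit — 1.37:1 Academy into 640×360 spans the height: 493.20 × 360.00.
Second fit — the 16×9 canvas into 5288×3966 spans the width: 5288.00 × 2974.50 (×8.2625 from 640×360).
Applying the same ×8.2625: 493.20 → 4075.07.

4075 px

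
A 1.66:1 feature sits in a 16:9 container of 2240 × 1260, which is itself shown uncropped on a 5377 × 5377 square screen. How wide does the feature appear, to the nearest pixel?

5021 px

1.66:1 in 2240×1260: fills the height, so the feature is 2091.60 × 1260.00.
The 16:9 canvas is width-limited in 5377×5377, giving 5377.00 × 3024.56; scale factor 2.4004.
Applying the same ×2.4004: 2091.60 → 5020.77.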